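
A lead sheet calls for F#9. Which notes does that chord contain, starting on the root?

F♯  A♯  C♯  E  G♯

Root F♯, quality dominant ninth:
root → F♯
3rd (major 3rd) → A♯
5th (perfect 5th) → C♯
7th (minor 7th) → E
9th (major 9th) → G♯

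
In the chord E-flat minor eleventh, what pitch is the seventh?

Db

Root of E-flat minor eleventh = Eb. The 7th is a minor 7th: Eb up a minor 7th → Db.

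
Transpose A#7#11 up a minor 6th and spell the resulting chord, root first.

Transposed root: A# → F# (minor 6th up). So we spell F# dominant seventh sharp eleven:
F# — root
A# — major 3rd
C# — perfect 5th
E — minor 7th
B# — augmented 11th

F# A# C# E B#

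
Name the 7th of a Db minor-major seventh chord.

Root of Db minor-major seventh = Db. The 7th is a major 7th: Db up a major 7th → C.

C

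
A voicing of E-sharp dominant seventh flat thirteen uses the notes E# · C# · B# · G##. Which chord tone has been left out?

The full E-sharp dominant seventh flat thirteen chord is E#, G##, B#, D#, C#.
Comparing with the voicing, the minor 7th (7th) — D# — is absent.

D#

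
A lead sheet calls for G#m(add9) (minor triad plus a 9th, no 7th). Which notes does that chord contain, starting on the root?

G# – B – D# – A#

G#m(add9): minor added-ninth on G#.
G# — root
B — minor 3rd
D# — perfect 5th
A# — major 9th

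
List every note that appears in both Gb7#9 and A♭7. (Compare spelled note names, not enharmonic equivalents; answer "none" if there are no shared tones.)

Gb7#9 = Gb, Bb, Db, Fb, A.
A♭7 = Ab, C, Eb, Gb.
Shared: Gb.

Gb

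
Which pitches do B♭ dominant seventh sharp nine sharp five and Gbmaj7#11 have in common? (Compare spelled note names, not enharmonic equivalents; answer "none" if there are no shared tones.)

B♭

B♭ dominant seventh sharp nine sharp five = B♭, D, F♯, A♭, C♯.
Gbmaj7#11 = G♭, B♭, D♭, F, C.
Shared: B♭.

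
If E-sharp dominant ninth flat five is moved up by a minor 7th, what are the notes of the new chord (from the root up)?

A minor 7th up from E# is D#, so the new chord is D# dominant ninth flat five.
- root: D#
- major 3rd: F##
- diminished 5th: A
- minor 7th: C#
- major 9th: E#

D# F## A C# E#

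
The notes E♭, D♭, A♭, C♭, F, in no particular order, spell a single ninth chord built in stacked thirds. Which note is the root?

D♭

Stacking in thirds gives D♭ – F – A♭ – C♭ – E♭, so D♭ is the root — D♭ dominant ninth.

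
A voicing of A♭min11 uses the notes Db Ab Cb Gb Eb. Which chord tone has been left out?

The full A♭min11 chord is Ab, Cb, Eb, Gb, Bb, Db.
Comparing with the voicing, the major 9th (9th) — Bb — is absent.

Bb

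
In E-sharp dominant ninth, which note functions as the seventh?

Root of E-sharp dominant ninth = E-sharp. The 7th is a minor 7th: E-sharp up a minor 7th → D-sharp.

D-sharp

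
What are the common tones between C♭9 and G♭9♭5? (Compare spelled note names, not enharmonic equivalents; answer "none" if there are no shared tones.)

C♭9 = Cb, Eb, Gb, Bbb, Db.
G♭9♭5 = Gb, Bb, Dbb, Fb, Ab.
Shared: Gb.

Gb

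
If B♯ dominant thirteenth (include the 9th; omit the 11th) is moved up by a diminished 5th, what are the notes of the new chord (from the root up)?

F-sharp – A-sharp – C-sharp – E – G-sharp – D-sharp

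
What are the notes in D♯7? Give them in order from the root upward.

Root D#, quality dominant seventh:
Root: D#
Major 3rd (3rd): F##
Perfect 5th (5th): A#
Minor 7th (7th): C#

D#, F##, A#, C#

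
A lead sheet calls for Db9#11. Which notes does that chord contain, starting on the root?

Db F Ab Cb Eb G

Db9#11: dominant ninth sharp eleven on Db.
- root: Db
- major 3rd: F
- perfect 5th: Ab
- minor 7th: Cb
- major 9th: Eb
- augmented 11th: G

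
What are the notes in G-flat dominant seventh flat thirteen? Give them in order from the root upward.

G-flat dominant seventh flat thirteen: dominant seventh flat thirteen on G♭.
Root: G♭
Major 3rd (3rd): B♭
Perfect 5th (5th): D♭
Minor 7th (7th): F♭
Minor 13th (13th): E𝄫

G♭ – B♭ – D♭ – F♭ – E𝄫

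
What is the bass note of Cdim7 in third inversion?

Cdim7 = C–Eb–Gb–Bbb. Third inversion → seventh in the bass = Bbb.

Bbb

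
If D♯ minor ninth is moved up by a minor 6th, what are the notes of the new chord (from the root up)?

A minor 6th up from D# is B, so the new chord is B minor ninth.
root → B
3rd (minor 3rd) → D
5th (perfect 5th) → F#
7th (minor 7th) → A
9th (major 9th) → C#

B – D – F# – A – C#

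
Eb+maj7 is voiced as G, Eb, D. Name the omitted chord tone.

The full Eb+maj7 chord is Eb, G, B, D.
Comparing with the voicing, the augmented 5th (5th) — B — is absent.

B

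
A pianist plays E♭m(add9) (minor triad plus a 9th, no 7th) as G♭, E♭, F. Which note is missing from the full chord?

The full E♭m(add9) chord is E♭, G♭, B♭, F.
Comparing with the voicing, the perfect 5th (5th) — B♭ — is absent.

B♭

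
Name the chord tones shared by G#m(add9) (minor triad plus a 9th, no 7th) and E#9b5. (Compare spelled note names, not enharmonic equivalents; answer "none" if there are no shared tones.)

B  D#

G#m(add9): G# B D# A#
E#9b5: E# G## B D# F##
Common to both → B, D#.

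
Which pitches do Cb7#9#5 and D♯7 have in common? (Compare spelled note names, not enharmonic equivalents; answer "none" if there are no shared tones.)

none

Cb7#9#5 = Cb, Eb, G, Bbb, D.
D♯7 = D#, F##, A#, C#.
Shared: none.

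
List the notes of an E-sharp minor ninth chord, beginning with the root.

E-sharp minor ninth: minor ninth on E-sharp.
root → E-sharp
3rd (minor 3rd) → G-sharp
5th (perfect 5th) → B-sharp
7th (minor 7th) → D-sharp
9th (major 9th) → F-double-sharp

E-sharp, G-sharp, B-sharp, D-sharp, F-double-sharp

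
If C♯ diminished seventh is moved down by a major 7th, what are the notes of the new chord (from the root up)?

C♯ down a major 7th → D. New chord: D diminished seventh.
- root: D
- minor 3rd: F
- diminished 5th: A♭
- diminished 7th: C♭

D, F, A♭, C♭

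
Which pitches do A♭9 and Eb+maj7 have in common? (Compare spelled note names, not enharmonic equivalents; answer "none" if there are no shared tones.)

A♭9: A♭ C E♭ G♭ B♭
Eb+maj7: E♭ G B D
Common to both → E♭.

E♭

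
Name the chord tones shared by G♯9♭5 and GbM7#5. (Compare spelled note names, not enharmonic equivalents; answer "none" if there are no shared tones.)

D

G♯9♭5 = G#, B#, D, F#, A#.
GbM7#5 = Gb, Bb, D, F.
Shared: D.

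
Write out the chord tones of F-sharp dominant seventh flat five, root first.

F-sharp  A-sharp  C  E

F-sharp dominant seventh flat five is a dominant seventh flat five built on F-sharp.
F-sharp — root
A-sharp — major 3rd
C — diminished 5th
E — minor 7th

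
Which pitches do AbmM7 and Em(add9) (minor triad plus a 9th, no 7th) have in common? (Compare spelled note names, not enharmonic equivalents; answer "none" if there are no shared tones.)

AbmM7 = Ab, Cb, Eb, G.
Em(add9) = E, G, B, F#.
Shared: G.

G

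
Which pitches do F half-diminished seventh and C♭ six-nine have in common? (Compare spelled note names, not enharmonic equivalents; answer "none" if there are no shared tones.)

A-flat  C-flat  E-flat

F half-diminished seventh: F A-flat C-flat E-flat
C♭ six-nine: C-flat E-flat G-flat A-flat D-flat
Common to both → A-flat, C-flat, E-flat.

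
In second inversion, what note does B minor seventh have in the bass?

F#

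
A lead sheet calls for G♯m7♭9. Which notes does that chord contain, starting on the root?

Root G#, quality minor seventh flat nine:
- root: G#
- minor 3rd: B
- perfect 5th: D#
- minor 7th: F#
- minor 9th: A

G#  B  D#  F#  A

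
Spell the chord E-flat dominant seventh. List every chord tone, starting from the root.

E-flat, G, B-flat, D-flat

E-flat dominant seventh: dominant seventh on E-flat.
Root: E-flat
Major 3rd (3rd): G
Perfect 5th (5th): B-flat
Minor 7th (7th): D-flat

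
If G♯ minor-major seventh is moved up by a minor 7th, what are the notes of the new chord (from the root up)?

F-sharp – A – C-sharp – E-sharp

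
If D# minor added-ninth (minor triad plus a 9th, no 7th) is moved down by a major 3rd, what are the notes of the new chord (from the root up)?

B – D – F# – C#

A major 3rd down from D# is B, so the new chord is B minor added-ninth.
- root: B
- minor 3rd: D
- perfect 5th: F#
- major 9th: C#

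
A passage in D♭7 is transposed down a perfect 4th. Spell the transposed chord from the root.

Ab C Eb Gb

Db down a perfect 4th → Ab. New chord: Ab dominant seventh.
- root: Ab
- major 3rd: C
- perfect 5th: Eb
- minor 7th: Gb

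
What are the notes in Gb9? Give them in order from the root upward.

Root G♭, quality dominant ninth:
Root: G♭
Major 3rd (3rd): B♭
Perfect 5th (5th): D♭
Minor 7th (7th): F♭
Major 9th (9th): A♭

G♭ – B♭ – D♭ – F♭ – A♭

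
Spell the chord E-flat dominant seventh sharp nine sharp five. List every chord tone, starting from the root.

E-flat G B D-flat F-sharp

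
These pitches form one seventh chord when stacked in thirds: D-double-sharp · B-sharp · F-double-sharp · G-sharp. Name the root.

Arranged so that each adjacent pair is a third by letter name: G-sharp – B-sharp – D-double-sharp – F-double-sharp.
The bottom of that stack, G-sharp, is the root (this is G-sharp augmented major seventh).

G-sharp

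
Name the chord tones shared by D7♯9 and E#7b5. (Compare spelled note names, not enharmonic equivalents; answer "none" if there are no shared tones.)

E♯

D7♯9: D F♯ A C E♯
E#7b5: E♯ G𝄪 B D♯
Common to both → E♯.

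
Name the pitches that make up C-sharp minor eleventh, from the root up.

C-sharp E G-sharp B D-sharp F-sharp

C-sharp minor eleventh is a minor eleventh built on C-sharp.
Root: C-sharp
Minor 3rd (3rd): E
Perfect 5th (5th): G-sharp
Minor 7th (7th): B
Major 9th (9th): D-sharp
Perfect 11th (11th): F-sharp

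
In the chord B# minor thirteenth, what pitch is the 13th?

B# minor thirteenth is built on B#; its 13th is a major 13th above the root.
A sixth above B uses the letter G, and the major 13th above B# is G##.

G##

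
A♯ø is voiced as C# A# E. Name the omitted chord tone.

G#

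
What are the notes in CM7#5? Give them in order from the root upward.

C, E, G#, B

CM7#5: augmented major seventh on C.
- root: C
- major 3rd: E
- augmented 5th: G#
- major 7th: B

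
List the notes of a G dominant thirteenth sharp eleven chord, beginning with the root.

G dominant thirteenth sharp eleven is a dominant thirteenth sharp eleven built on G.
Root: G
Major 3rd (3rd): B
Perfect 5th (5th): D
Minor 7th (7th): F
Major 9th (9th): A
Augmented 11th (11th): C♯
Major 13th (13th): E

G, B, D, F, A, C♯, E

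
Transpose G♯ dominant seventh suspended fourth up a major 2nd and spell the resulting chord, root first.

G# up a major 2nd → A#. New chord: A# dominant seventh suspended fourth.
root → A#
4th (perfect 4th) → D#
5th (perfect 5th) → E#
7th (minor 7th) → G#

A#, D#, E#, G#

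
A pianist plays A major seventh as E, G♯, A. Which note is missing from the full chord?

A major seventh = A, C♯, E, G♯. The voicing lacks the 3rd (major 3rd), C♯.

C♯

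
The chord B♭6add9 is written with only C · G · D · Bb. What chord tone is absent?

The full B♭6add9 chord is Bb, D, F, G, C.
Comparing with the voicing, the perfect 5th (5th) — F — is absent.

F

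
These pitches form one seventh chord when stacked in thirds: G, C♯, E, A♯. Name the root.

A♯

Stacking in thirds gives A♯ – C♯ – E – G, so A♯ is the root — A♯ diminished seventh.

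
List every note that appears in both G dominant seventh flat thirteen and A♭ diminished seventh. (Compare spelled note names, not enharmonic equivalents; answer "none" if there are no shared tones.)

G dominant seventh flat thirteen: G B D F E-flat
A♭ diminished seventh: A-flat C-flat E-double-flat G-double-flat
Common to both → none.

none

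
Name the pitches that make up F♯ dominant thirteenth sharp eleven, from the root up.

F♯ – A♯ – C♯ – E – G♯ – B♯ – D♯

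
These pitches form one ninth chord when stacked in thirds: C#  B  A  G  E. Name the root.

Arranged so that each adjacent pair is a third by letter name: A – C# – E – G – B.
The bottom of that stack, A, is the root (this is A dominant ninth).

A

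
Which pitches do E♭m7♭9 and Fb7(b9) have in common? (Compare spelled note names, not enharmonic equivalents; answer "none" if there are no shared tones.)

E♭m7♭9 = Eb, Gb, Bb, Db, Fb.
Fb7(b9) = Fb, Ab, Cb, Ebb, Gbb.
Shared: Fb.

Fb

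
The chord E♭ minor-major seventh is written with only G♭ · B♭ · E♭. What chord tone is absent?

The full E♭ minor-major seventh chord is E♭, G♭, B♭, D.
Comparing with the voicing, the major 7th (7th) — D — is absent.

D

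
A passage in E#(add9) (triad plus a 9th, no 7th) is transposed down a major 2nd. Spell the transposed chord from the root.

A major 2nd down from E# is D#, so the new chord is D# added-ninth.
root → D#
3rd (major 3rd) → F##
5th (perfect 5th) → A#
9th (major 9th) → E#

D#, F##, A#, E#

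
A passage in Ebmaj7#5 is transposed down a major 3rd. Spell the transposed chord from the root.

Transposed root: Eb → Cb (major 3rd down). So we spell Cb augmented major seventh:
root → Cb
3rd (major 3rd) → Eb
5th (augmented 5th) → G
7th (major 7th) → Bb

Cb  Eb  G  Bb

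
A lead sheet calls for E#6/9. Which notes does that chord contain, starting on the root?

E#6/9: six-nine on E#.
E# — root
G## — major 3rd
B# — perfect 5th
C## — major 6th
F## — major 9th

E# G## B# C## F##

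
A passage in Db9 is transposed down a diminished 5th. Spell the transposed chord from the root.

G B D F A

Db down a diminished 5th → G. New chord: G dominant ninth.
- root: G
- major 3rd: B
- perfect 5th: D
- minor 7th: F
- major 9th: A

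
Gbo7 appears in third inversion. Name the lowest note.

Gbo7 = Gb–Bbb–Dbb–Fbb. Third inversion → seventh in the bass = Fbb.

Fbb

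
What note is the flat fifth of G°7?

D♭

Root of G°7 = G. The 5th is a diminished 5th: G up a diminished 5th → D♭.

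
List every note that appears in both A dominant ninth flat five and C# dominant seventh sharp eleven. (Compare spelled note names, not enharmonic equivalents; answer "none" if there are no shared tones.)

C# B

A dominant ninth flat five: A C# Eb G B
C# dominant seventh sharp eleven: C# E# G# B F##
Common to both → C#, B.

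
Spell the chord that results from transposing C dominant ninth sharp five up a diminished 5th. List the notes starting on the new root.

C up a diminished 5th → Gb. New chord: Gb dominant ninth sharp five.
Gb — root
Bb — major 3rd
D — augmented 5th
Fb — minor 7th
Ab — major 9th

Gb  Bb  D  Fb  Ab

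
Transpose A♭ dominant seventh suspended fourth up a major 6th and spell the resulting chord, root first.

F – B-flat – C – E-flat

A major 6th up from A-flat is F, so the new chord is F dominant seventh suspended fourth.
- root: F
- perfect 4th: B-flat
- perfect 5th: C
- minor 7th: E-flat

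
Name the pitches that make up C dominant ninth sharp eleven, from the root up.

C, E, G, Bb, D, F#

C dominant ninth sharp eleven: dominant ninth sharp eleven on C.
- root: C
- major 3rd: E
- perfect 5th: G
- minor 7th: Bb
- major 9th: D
- augmented 11th: F#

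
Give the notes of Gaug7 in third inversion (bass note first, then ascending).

Gaug7 = G–B–D♯–F; third inversion → seventh (F) lowest.

F G B D♯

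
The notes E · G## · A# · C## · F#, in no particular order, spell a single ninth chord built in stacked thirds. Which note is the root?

F#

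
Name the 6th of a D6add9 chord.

D6add9 is built on D; its 6th is a major 6th above the root.
A sixth above D uses the letter B, and the major 6th above D is B.

B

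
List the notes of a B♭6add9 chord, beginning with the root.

B♭6add9 is a six-nine built on Bb.
root → Bb
3rd (major 3rd) → D
5th (perfect 5th) → F
6th (major 6th) → G
9th (major 9th) → C

Bb, D, F, G, C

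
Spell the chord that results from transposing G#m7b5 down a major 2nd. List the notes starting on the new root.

A major 2nd down from G# is F#, so the new chord is F# half-diminished seventh.
F# — root
A — minor 3rd
C — diminished 5th
E — minor 7th

F#, A, C, E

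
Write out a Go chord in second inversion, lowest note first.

Db, G, Bb

Go = G–Bb–Db; second inversion → fifth (Db) lowest.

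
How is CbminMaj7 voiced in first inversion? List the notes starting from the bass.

In root position, CbminMaj7 is Cb–Ebb–Gb–Bb.
First inversion puts the third (Ebb) in the bass.

Ebb  Gb  Bb  Cb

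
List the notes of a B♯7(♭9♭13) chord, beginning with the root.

Root B#, quality dominant seventh flat nine flat thirteen:
B# — root
D## — major 3rd
F## — perfect 5th
A# — minor 7th
C# — minor 9th
G# — minor 13th

B#, D##, F##, A#, C#, G#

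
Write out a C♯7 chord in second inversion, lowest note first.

C♯7 = C#–E#–G#–B; second inversion → fifth (G#) lowest.

G# B C# E#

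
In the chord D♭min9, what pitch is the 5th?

Ab

D♭min9 is built on Db; its 5th is a perfect 5th above the root.
A fifth above D uses the letter A, and the perfect 5th above Db is Ab.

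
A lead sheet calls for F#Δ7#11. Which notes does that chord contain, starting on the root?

F♯  A♯  C♯  E♯  B♯

F#Δ7#11: major seventh sharp eleven on F♯.
Root: F♯
Major 3rd (3rd): A♯
Perfect 5th (5th): C♯
Major 7th (7th): E♯
Augmented 11th (11th): B♯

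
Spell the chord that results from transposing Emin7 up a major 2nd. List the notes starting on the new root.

F#, A, C#, E

E up a major 2nd → F#. New chord: F# minor seventh.
- root: F#
- minor 3rd: A
- perfect 5th: C#
- minor 7th: E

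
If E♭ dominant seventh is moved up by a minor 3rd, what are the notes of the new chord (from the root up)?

Gb  Bb  Db  Fb

A minor 3rd up from Eb is Gb, so the new chord is Gb dominant seventh.
Gb — root
Bb — major 3rd
Db — perfect 5th
Fb — minor 7th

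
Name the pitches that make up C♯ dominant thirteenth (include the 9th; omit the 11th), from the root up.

C-sharp – E-sharp – G-sharp – B – D-sharp – A-sharp

C♯ dominant thirteenth is a dominant thirteenth built on C-sharp.
Root: C-sharp
Major 3rd (3rd): E-sharp
Perfect 5th (5th): G-sharp
Minor 7th (7th): B
Major 9th (9th): D-sharp
Major 13th (13th): A-sharp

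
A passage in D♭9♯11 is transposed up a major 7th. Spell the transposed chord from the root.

Db up a major 7th → C. New chord: C dominant ninth sharp eleven.
C — root
E — major 3rd
G — perfect 5th
Bb — minor 7th
D — major 9th
F# — augmented 11th

C – E – G – Bb – D – F#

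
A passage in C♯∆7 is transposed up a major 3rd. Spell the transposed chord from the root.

E♯ G𝄪 B♯ D𝄪

A major 3rd up from C♯ is E♯, so the new chord is E♯ major seventh.
Root: E♯
Major 3rd (3rd): G𝄪
Perfect 5th (5th): B♯
Major 7th (7th): D𝄪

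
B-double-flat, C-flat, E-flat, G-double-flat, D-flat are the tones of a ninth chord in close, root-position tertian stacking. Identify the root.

Arranged so that each adjacent pair is a third by letter name: C-flat – E-flat – G-double-flat – B-double-flat – D-flat.
The bottom of that stack, C-flat, is the root (this is C-flat dominant ninth flat five).

C-flat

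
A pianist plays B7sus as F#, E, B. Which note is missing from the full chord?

A

The full B7sus chord is B, E, F#, A.
Comparing with the voicing, the minor 7th (7th) — A — is absent.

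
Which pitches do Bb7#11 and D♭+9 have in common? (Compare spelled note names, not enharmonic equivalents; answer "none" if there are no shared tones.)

F

Bb7#11 = Bb, D, F, Ab, E.
D♭+9 = Db, F, A, Cb, Eb.
Shared: F.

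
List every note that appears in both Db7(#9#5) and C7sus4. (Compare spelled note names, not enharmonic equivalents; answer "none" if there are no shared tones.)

Db7(#9#5): Db F A Cb E
C7sus4: C F G Bb
Common to both → F.

F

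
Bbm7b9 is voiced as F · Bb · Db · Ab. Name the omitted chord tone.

Cb

Bbm7b9 = Bb, Db, F, Ab, Cb. The voicing lacks the 9th (minor 9th), Cb.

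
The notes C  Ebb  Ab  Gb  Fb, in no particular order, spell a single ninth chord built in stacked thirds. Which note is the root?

Stacking in thirds gives Fb – Ab – C – Ebb – Gb, so Fb is the root — Fb dominant ninth sharp five.

Fb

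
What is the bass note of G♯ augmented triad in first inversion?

G♯ augmented triad in root position is G-sharp–B-sharp–D-double-sharp.
First inversion places the third in the bass, which is B-sharp.

B-sharp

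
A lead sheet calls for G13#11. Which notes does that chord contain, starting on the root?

G13#11: dominant thirteenth sharp eleven on G.
- root: G
- major 3rd: B
- perfect 5th: D
- minor 7th: F
- major 9th: A
- augmented 11th: C#
- major 13th: E

G  B  D  F  A  C#  E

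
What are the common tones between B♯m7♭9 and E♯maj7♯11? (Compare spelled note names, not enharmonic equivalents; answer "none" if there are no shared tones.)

B♯m7♭9: B# D# F## A# C#
E♯maj7♯11: E# G## B# D## A##
Common to both → B#.

B#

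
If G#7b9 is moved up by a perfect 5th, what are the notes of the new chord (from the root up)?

D#  F##  A#  C#  E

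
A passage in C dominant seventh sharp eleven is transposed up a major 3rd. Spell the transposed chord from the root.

C up a major 3rd → E. New chord: E dominant seventh sharp eleven.
- root: E
- major 3rd: G#
- perfect 5th: B
- minor 7th: D
- augmented 11th: A#

E  G#  B  D  A#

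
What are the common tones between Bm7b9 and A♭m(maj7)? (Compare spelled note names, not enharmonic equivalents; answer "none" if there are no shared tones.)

none

Bm7b9: B D F# A C
A♭m(maj7): Ab Cb Eb G
Common to both → none.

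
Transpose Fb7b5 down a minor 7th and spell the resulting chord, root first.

Transposed root: Fb → Gb (minor 7th down). So we spell Gb dominant seventh flat five:
root → Gb
3rd (major 3rd) → Bb
5th (diminished 5th) → Dbb
7th (minor 7th) → Fb

Gb  Bb  Dbb  Fb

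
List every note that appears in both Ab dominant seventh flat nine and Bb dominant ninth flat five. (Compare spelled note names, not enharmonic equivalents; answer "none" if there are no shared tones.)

A-flat – C

Ab dominant seventh flat nine = A-flat, C, E-flat, G-flat, B-double-flat.
Bb dominant ninth flat five = B-flat, D, F-flat, A-flat, C.
Shared: A-flat, C.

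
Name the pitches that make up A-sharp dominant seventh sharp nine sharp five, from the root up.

Root A#, quality dominant seventh sharp nine sharp five:
A# — root
C## — major 3rd
E## — augmented 5th
G# — minor 7th
B## — augmented 9th

A# C## E## G# B##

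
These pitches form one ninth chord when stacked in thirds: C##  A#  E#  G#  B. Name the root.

A#

Arranged so that each adjacent pair is a third by letter name: A# – C## – E# – G# – B.
The bottom of that stack, A#, is the root (this is A# dominant seventh flat nine).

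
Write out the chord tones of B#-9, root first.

Root B#, quality minor ninth:
root → B#
3rd (minor 3rd) → D#
5th (perfect 5th) → F##
7th (minor 7th) → A#
9th (major 9th) → C##

B# D# F## A# C##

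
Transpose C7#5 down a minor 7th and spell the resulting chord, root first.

C down a minor 7th → D. New chord: D augmented seventh.
Root: D
Major 3rd (3rd): F#
Augmented 5th (5th): A#
Minor 7th (7th): C

D – F# – A# – C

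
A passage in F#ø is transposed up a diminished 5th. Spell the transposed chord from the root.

C, E♭, G♭, B♭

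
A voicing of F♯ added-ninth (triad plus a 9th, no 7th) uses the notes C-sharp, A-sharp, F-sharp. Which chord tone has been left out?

G-sharp

F♯ added-ninth = F-sharp, A-sharp, C-sharp, G-sharp. The voicing lacks the 9th (major 9th), G-sharp.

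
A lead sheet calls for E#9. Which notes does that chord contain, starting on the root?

E#  G##  B#  D#  F##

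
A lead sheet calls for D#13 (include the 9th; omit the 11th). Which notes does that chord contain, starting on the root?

D#13 is a dominant thirteenth built on D♯.
D♯ — root
F𝄪 — major 3rd
A♯ — perfect 5th
C♯ — minor 7th
E♯ — major 9th
B♯ — major 13th

D♯, F𝄪, A♯, C♯, E♯, B♯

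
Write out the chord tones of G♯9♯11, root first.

G#, B#, D#, F#, A#, C##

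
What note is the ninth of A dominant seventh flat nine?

A dominant seventh flat nine is built on A; its 9th is a minor 9th above the root.
A second above A uses the letter B, and the minor 9th above A is B-flat.

B-flat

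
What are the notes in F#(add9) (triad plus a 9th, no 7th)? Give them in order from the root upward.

F♯ A♯ C♯ G♯

Root F♯, quality added-ninth:
- root: F♯
- major 3rd: A♯
- perfect 5th: C♯
- major 9th: G♯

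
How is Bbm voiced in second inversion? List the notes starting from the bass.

F  Bb  Db

In root position, Bbm is Bb–Db–F.
Second inversion puts the fifth (F) in the bass.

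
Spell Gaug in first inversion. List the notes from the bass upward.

B, D#, G

Gaug = G–B–D#; first inversion → third (B) lowest.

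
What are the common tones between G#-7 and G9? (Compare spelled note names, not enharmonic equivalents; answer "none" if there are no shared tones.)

B

G#-7 = G#, B, D#, F#.
G9 = G, B, D, F, A.
Shared: B.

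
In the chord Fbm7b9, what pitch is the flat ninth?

Gbb

Root of Fbm7b9 = Fb. The 9th is a minor 9th: Fb up a minor 9th → Gbb.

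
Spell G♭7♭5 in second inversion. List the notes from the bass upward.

Dbb, Fb, Gb, Bb

G♭7♭5 = Gb–Bb–Dbb–Fb; second inversion → fifth (Dbb) lowest.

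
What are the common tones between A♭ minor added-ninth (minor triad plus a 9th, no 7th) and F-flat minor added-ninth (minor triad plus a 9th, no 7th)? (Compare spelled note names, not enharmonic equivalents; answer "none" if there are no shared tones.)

Cb

A♭ minor added-ninth: Ab Cb Eb Bb
F-flat minor added-ninth: Fb Abb Cb Gb
Common to both → Cb.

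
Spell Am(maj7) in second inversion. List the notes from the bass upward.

E, G#, A, C

In root position, Am(maj7) is A–C–E–G#.
Second inversion puts the fifth (E) in the bass.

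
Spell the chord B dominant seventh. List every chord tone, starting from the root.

B dominant seventh: dominant seventh on B.
B — root
D-sharp — major 3rd
F-sharp — perfect 5th
A — minor 7th

B, D-sharp, F-sharp, A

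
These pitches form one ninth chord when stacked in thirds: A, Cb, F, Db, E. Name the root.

Db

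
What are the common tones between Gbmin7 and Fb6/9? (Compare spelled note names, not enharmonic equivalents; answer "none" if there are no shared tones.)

Gb Db Fb

Gbmin7: Gb Bbb Db Fb
Fb6/9: Fb Ab Cb Db Gb
Common to both → Gb, Db, Fb.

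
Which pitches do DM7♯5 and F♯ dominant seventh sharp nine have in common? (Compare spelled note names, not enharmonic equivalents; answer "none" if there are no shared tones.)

DM7♯5: D F# A# C#
F♯ dominant seventh sharp nine: F# A# C# E G##
Common to both → F#, A#, C#.

F# – A# – C#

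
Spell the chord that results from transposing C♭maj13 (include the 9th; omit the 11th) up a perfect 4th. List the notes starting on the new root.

Fb  Ab  Cb  Eb  Gb  Db

Transposed root: Cb → Fb (perfect 4th up). So we spell Fb major thirteenth:
root → Fb
3rd (major 3rd) → Ab
5th (perfect 5th) → Cb
7th (major 7th) → Eb
9th (major 9th) → Gb
13th (major 13th) → Db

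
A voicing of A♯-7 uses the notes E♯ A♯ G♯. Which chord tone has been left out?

C♯

The full A♯-7 chord is A♯, C♯, E♯, G♯.
Comparing with the voicing, the minor 3rd (3rd) — C♯ — is absent.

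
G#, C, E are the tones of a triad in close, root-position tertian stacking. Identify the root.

C

Stacking in thirds gives C – E – G#, so C is the root — C augmented triad.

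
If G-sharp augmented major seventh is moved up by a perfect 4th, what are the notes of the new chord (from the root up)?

A perfect 4th up from G# is C#, so the new chord is C# augmented major seventh.
C# — root
E# — major 3rd
G## — augmented 5th
B# — major 7th

C#, E#, G##, B#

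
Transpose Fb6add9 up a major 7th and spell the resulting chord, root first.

A major 7th up from Fb is Eb, so the new chord is Eb six-nine.
Root: Eb
Major 3rd (3rd): G
Perfect 5th (5th): Bb
Major 6th (6th): C
Major 9th (9th): F

Eb, G, Bb, C, F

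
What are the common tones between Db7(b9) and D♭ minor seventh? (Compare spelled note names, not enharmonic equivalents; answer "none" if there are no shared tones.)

D♭  A♭  C♭

Db7(b9): D♭ F A♭ C♭ E𝄫
D♭ minor seventh: D♭ F♭ A♭ C♭
Common to both → D♭, A♭, C♭.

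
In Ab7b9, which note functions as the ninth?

B𝄫

Ab7b9 is built on A♭; its 9th is a minor 9th above the root.
A second above A uses the letter B, and the minor 9th above A♭ is B𝄫.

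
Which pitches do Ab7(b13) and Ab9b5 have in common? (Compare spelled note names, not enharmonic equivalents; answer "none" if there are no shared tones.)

A♭, C, G♭

Ab7(b13): A♭ C E♭ G♭ F♭
Ab9b5: A♭ C E𝄫 G♭ B♭
Common to both → A♭, C, G♭.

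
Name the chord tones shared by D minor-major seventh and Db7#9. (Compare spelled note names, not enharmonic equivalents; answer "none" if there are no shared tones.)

F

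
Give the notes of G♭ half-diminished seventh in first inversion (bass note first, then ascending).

B-double-flat D-double-flat F-flat G-flat

G♭ half-diminished seventh = G-flat–B-double-flat–D-double-flat–F-flat; first inversion → third (B-double-flat) lowest.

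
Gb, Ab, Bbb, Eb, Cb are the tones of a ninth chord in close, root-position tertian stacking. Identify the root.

Stacking in thirds gives Ab – Cb – Eb – Gb – Bbb, so Ab is the root — Ab minor seventh flat nine.

Ab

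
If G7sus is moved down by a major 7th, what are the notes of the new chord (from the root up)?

Ab Db Eb Gb

A major 7th down from G is Ab, so the new chord is Ab dominant seventh suspended fourth.
Ab — root
Db — perfect 4th
Eb — perfect 5th
Gb — minor 7th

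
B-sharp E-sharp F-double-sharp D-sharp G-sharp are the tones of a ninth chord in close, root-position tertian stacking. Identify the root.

E-sharp

Stacking in thirds gives E-sharp – G-sharp – B-sharp – D-sharp – F-double-sharp, so E-sharp is the root — E-sharp minor ninth.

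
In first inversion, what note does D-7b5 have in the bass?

D-7b5 in root position is D–F–Ab–C.
First inversion places the third in the bass, which is F.

F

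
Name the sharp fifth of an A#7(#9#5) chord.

E##

Root of A#7(#9#5) = A#. The 5th is an augmented 5th: A# up an augmented 5th → E##.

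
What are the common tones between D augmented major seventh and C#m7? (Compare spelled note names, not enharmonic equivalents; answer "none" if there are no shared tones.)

C#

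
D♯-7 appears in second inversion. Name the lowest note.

D♯-7 = D#–F#–A#–C#. Second inversion → fifth in the bass = A#.

A#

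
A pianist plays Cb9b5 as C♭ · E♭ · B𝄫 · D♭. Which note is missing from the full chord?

G𝄫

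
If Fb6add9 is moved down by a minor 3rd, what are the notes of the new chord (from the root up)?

Transposed root: Fb → Db (minor 3rd down). So we spell Db six-nine:
- root: Db
- major 3rd: F
- perfect 5th: Ab
- major 6th: Bb
- major 9th: Eb

Db  F  Ab  Bb  Eb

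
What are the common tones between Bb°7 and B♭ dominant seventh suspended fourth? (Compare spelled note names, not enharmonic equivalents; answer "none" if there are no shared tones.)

Bb°7: Bb Db Fb Abb
B♭ dominant seventh suspended fourth: Bb Eb F Ab
Common to both → Bb.

Bb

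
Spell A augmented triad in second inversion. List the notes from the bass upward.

E#, A, C#

A augmented triad = A–C#–E#; second inversion → fifth (E#) lowest.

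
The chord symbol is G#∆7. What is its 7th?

F##

G#∆7 is built on G#; its 7th is a major 7th above the root.
A seventh above G uses the letter F, and the major 7th above G# is F##.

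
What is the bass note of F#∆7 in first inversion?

F#∆7 = F#–A#–C#–E#. First inversion → third in the bass = A#.

A#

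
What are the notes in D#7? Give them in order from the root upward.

D#, F##, A#, C#

D#7 is a dominant seventh built on D#.
root → D#
3rd (major 3rd) → F##
5th (perfect 5th) → A#
7th (minor 7th) → C#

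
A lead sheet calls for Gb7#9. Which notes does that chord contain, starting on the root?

Gb  Bb  Db  Fb  A

Root Gb, quality dominant seventh sharp nine:
Root: Gb
Major 3rd (3rd): Bb
Perfect 5th (5th): Db
Minor 7th (7th): Fb
Augmented 9th (9th): A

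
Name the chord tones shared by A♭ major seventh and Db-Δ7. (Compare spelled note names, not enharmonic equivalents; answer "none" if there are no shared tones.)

A♭, C

A♭ major seventh = A♭, C, E♭, G.
Db-Δ7 = D♭, F♭, A♭, C.
Shared: A♭, C.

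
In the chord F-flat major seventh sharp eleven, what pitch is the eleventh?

Root of F-flat major seventh sharp eleven = F-flat. The 11th is an augmented 11th: F-flat up an augmented 11th → B-flat.

B-flat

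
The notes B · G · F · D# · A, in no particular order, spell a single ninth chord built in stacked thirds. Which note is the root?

G

Stacking in thirds gives G – B – D# – F – A, so G is the root — G dominant ninth sharp five.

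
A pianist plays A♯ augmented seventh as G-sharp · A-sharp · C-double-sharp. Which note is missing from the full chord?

E-double-sharp

A♯ augmented seventh = A-sharp, C-double-sharp, E-double-sharp, G-sharp. The voicing lacks the 5th (augmented 5th), E-double-sharp.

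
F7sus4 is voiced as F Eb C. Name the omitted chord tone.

Bb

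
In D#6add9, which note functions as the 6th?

B#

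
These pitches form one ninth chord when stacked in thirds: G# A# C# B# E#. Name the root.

A#

Stacking in thirds gives A# – C# – E# – G# – B#, so A# is the root — A# minor ninth.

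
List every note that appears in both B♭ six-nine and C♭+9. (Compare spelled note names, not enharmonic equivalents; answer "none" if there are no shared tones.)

B♭ six-nine: Bb D F G C
C♭+9: Cb Eb G Bbb Db
Common to both → G.

G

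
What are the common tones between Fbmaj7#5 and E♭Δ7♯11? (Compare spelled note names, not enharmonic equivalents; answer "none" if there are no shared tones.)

Eb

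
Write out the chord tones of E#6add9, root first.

E#, G##, B#, C##, F##

Root E#, quality six-nine:
- root: E#
- major 3rd: G##
- perfect 5th: B#
- major 6th: C##
- major 9th: F##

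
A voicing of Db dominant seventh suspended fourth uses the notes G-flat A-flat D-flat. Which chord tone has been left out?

The full Db dominant seventh suspended fourth chord is D-flat, G-flat, A-flat, C-flat.
Comparing with the voicing, the minor 7th (7th) — C-flat — is absent.

C-flat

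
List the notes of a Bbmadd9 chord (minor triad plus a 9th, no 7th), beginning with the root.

Bb – Db – F – C

Root Bb, quality minor added-ninth:
Bb — root
Db — minor 3rd
F — perfect 5th
C — major 9th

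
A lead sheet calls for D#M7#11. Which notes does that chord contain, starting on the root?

Root D#, quality major seventh sharp eleven:
- root: D#
- major 3rd: F##
- perfect 5th: A#
- major 7th: C##
- augmented 11th: G##

D#, F##, A#, C##, G##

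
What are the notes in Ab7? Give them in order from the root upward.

A♭ – C – E♭ – G♭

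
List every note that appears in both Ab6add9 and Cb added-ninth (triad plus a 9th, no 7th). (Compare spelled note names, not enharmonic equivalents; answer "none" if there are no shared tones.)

Ab6add9 = Ab, C, Eb, F, Bb.
Cb added-ninth = Cb, Eb, Gb, Db.
Shared: Eb.

Eb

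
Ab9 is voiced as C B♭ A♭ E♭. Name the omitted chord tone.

G♭

The full Ab9 chord is A♭, C, E♭, G♭, B♭.
Comparing with the voicing, the minor 7th (7th) — G♭ — is absent.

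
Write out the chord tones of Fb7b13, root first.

Fb, Ab, Cb, Ebb, Dbb

Fb7b13: dominant seventh flat thirteen on Fb.
root → Fb
3rd (major 3rd) → Ab
5th (perfect 5th) → Cb
7th (minor 7th) → Ebb
13th (minor 13th) → Dbb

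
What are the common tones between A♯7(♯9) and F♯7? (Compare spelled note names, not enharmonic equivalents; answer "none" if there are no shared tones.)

A♯7(♯9) = A♯, C𝄪, E♯, G♯, B𝄪.
F♯7 = F♯, A♯, C♯, E.
Shared: A♯.

A♯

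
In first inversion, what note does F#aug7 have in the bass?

A#

F#aug7 = F#–A#–C##–E. First inversion → third in the bass = A#.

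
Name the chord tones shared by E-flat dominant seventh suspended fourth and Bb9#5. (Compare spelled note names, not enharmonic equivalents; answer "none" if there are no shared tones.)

Ab  Bb

E-flat dominant seventh suspended fourth: Eb Ab Bb Db
Bb9#5: Bb D F# Ab C
Common to both → Ab, Bb.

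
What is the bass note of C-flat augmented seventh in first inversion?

E-flat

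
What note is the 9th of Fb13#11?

Gb

Root of Fb13#11 = Fb. The 9th is a major 9th: Fb up a major 9th → Gb.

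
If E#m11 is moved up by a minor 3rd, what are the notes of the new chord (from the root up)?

G# – B – D# – F# – A# – C#

E# up a minor 3rd → G#. New chord: G# minor eleventh.
- root: G#
- minor 3rd: B
- perfect 5th: D#
- minor 7th: F#
- major 9th: A#
- perfect 11th: C#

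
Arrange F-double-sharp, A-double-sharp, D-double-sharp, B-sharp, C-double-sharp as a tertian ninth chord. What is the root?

Arranged so that each adjacent pair is a third by letter name: B-sharp – D-double-sharp – F-double-sharp – A-double-sharp – C-double-sharp.
The bottom of that stack, B-sharp, is the root (this is B-sharp major ninth).

B-sharp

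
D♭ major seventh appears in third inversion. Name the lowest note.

D♭ major seventh in root position is D♭–F–A♭–C.
Third inversion places the seventh in the bass, which is C.

C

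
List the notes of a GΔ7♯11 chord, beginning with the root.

G – B – D – F# – C#

GΔ7♯11: major seventh sharp eleven on G.
- root: G
- major 3rd: B
- perfect 5th: D
- major 7th: F#
- augmented 11th: C#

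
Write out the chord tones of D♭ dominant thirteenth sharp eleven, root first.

Root D-flat, quality dominant thirteenth sharp eleven:
D-flat — root
F — major 3rd
A-flat — perfect 5th
C-flat — minor 7th
E-flat — major 9th
G — augmented 11th
B-flat — major 13th

D-flat – F – A-flat – C-flat – E-flat – G – B-flat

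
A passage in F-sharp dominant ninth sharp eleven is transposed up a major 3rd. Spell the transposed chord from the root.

A-sharp, C-double-sharp, E-sharp, G-sharp, B-sharp, D-double-sharp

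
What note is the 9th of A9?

B

A9 is built on A; its 9th is a major 9th above the root.
A second above A uses the letter B, and the major 9th above A is B.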